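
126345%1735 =1425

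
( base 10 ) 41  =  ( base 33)18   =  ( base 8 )51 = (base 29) 1C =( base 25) 1g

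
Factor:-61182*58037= - 2^1*3^3*7^1*11^1*103^1 * 8291^1 = - 3550819734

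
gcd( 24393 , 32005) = 173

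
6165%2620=925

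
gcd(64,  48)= 16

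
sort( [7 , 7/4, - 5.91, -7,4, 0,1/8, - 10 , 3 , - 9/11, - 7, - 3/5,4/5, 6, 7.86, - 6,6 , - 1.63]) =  [ - 10, - 7,- 7, - 6, - 5.91, - 1.63 , - 9/11, - 3/5, 0, 1/8 , 4/5, 7/4 , 3, 4,6, 6,  7, 7.86 ] 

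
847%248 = 103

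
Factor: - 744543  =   - 3^2*82727^1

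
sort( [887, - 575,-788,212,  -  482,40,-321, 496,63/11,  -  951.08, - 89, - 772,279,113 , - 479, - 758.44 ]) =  [ - 951.08,  -  788, - 772, - 758.44, - 575,  -  482, - 479, - 321, - 89, 63/11,40,113,212, 279,496, 887 ]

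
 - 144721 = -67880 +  - 76841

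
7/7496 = 7/7496 = 0.00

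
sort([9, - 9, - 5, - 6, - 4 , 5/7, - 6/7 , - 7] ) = [ - 9 , - 7,-6, - 5, - 4, - 6/7, 5/7,  9 ] 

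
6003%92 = 23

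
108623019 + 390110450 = 498733469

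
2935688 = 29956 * 98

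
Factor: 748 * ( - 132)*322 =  - 31792992 = - 2^5*3^1*7^1*11^2*17^1*23^1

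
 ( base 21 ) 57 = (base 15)77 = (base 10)112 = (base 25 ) 4C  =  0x70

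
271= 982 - 711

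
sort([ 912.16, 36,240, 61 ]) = [36,  61,240 , 912.16] 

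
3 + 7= 10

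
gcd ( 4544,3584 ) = 64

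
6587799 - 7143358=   -555559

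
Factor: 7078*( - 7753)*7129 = - 2^1*3539^1*7129^1* 7753^1 = -391209107686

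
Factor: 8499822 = 2^1*3^1 * 53^1*26729^1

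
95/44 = 2 + 7/44 = 2.16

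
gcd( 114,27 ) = 3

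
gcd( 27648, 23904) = 288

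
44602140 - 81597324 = - 36995184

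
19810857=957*20701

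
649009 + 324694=973703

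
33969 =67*507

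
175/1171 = 175/1171=0.15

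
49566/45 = 16522/15 = 1101.47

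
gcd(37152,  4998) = 6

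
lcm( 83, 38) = 3154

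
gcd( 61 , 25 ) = 1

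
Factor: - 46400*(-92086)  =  4272790400 = 2^7*5^2*29^1*41^1*1123^1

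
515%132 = 119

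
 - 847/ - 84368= 847/84368= 0.01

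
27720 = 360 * 77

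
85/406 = 85/406 = 0.21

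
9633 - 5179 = 4454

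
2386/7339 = 2386/7339 = 0.33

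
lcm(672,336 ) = 672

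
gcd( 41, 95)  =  1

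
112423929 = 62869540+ 49554389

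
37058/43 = 861 + 35/43 = 861.81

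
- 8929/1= -8929 = - 8929.00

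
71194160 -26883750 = 44310410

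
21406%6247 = 2665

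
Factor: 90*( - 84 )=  - 7560 = -2^3 * 3^3*5^1*7^1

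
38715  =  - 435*( - 89) 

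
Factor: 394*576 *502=113925888 = 2^8*3^2*197^1*251^1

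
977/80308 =977/80308 = 0.01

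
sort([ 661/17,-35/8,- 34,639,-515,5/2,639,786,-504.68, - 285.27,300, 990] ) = [ - 515,  -  504.68, - 285.27,-34, - 35/8,5/2,661/17,300, 639,639,786, 990 ]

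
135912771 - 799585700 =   -  663672929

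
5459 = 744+4715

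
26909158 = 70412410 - 43503252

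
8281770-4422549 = 3859221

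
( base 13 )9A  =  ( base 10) 127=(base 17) 78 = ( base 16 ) 7f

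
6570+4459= 11029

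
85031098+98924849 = 183955947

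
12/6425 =12/6425 = 0.00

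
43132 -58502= - 15370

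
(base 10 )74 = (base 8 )112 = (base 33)28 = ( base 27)2k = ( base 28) 2i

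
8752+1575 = 10327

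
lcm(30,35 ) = 210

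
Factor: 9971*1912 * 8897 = 2^3*7^1*13^2*31^1*41^1*59^1 * 239^1 = 169617319144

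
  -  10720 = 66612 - 77332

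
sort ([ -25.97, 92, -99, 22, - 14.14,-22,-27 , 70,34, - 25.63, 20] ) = [ - 99,-27, - 25.97,  -  25.63, -22, - 14.14 , 20, 22,34, 70,92 ]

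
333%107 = 12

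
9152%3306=2540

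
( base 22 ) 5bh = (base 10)2679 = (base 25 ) 474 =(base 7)10545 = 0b101001110111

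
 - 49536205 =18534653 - 68070858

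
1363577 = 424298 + 939279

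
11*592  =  6512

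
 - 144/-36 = 4/1=4.00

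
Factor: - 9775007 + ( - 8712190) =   -  18487197 = - 3^5 * 76079^1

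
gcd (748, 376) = 4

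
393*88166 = 34649238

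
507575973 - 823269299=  - 315693326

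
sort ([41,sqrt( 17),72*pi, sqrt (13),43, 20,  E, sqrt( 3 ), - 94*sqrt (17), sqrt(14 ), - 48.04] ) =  [ - 94 *sqrt ( 17),  -  48.04, sqrt ( 3),E,sqrt( 13 ), sqrt( 14), sqrt( 17),20,41, 43, 72*pi]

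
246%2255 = 246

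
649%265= 119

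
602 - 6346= - 5744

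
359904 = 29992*12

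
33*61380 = 2025540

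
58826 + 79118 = 137944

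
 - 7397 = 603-8000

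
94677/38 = 2491+ 1/2 = 2491.50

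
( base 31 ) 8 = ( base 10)8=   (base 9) 8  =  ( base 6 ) 12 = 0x8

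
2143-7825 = -5682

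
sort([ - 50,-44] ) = [ - 50, - 44 ] 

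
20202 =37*546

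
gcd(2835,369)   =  9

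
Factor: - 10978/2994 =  - 11/3 =- 3^( - 1 ) *11^1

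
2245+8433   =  10678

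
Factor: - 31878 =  - 2^1*3^2*7^1*11^1*23^1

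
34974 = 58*603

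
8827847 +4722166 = 13550013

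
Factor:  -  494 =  - 2^1*13^1 *19^1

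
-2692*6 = - 16152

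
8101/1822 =8101/1822=4.45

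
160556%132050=28506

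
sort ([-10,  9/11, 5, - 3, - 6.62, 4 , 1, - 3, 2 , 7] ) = [ - 10, - 6.62,-3,-3, 9/11, 1,  2,4, 5,7]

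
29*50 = 1450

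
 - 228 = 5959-6187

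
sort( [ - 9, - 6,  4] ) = [-9, - 6,4]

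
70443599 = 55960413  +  14483186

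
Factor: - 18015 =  - 3^1*5^1  *  1201^1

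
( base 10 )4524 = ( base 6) 32540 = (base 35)3O9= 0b1000110101100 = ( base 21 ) a59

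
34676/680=8669/170 = 50.99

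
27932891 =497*56203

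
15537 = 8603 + 6934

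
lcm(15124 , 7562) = 15124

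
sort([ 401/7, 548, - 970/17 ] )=[ - 970/17,401/7, 548 ]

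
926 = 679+247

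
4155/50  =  831/10 = 83.10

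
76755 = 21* 3655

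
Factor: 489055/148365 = 3^( - 3 ) * 89^1 = 89/27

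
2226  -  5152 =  - 2926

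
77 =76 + 1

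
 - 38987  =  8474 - 47461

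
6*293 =1758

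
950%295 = 65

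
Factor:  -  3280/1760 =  - 41/22= -2^( - 1) * 11^(  -  1 )*41^1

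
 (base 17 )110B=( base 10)5213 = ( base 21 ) BH5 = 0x145d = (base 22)AGL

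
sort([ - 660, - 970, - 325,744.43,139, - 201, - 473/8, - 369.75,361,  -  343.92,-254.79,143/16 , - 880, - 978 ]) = [-978 ,- 970,-880, - 660, - 369.75, - 343.92, - 325, - 254.79, - 201,  -  473/8,  143/16 , 139, 361,744.43] 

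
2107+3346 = 5453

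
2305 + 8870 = 11175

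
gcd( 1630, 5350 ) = 10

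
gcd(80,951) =1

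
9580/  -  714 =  - 14 + 208/357 =- 13.42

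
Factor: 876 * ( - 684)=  - 599184 = -2^4 * 3^3*19^1*73^1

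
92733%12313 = 6542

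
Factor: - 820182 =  - 2^1 *3^1*11^1*17^2 * 43^1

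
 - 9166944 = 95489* ( - 96)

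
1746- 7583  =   -5837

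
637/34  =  18 + 25/34 = 18.74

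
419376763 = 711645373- 292268610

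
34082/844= 17041/422= 40.38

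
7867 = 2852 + 5015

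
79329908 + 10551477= 89881385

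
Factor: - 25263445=  -  5^1*17^1*19^1* 15643^1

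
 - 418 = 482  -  900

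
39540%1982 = 1882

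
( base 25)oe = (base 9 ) 752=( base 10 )614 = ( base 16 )266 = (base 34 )i2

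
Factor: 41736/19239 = 2^3*11^(-2)*37^1*47^1 * 53^(-1 ) =13912/6413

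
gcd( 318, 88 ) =2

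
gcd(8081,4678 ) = 1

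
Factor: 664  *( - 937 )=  - 2^3*83^1*937^1 =- 622168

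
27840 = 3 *9280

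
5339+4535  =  9874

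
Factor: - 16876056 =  -2^3 * 3^1*703169^1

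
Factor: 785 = 5^1*157^1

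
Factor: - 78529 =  - 11^3*59^1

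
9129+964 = 10093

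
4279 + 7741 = 12020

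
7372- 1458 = 5914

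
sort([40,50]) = [ 40,50]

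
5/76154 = 5/76154= 0.00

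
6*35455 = 212730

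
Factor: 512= 2^9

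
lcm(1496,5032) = 55352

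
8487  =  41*207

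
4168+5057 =9225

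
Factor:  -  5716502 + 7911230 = 2194728=2^3*3^1 *19^1*4813^1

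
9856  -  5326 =4530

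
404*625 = 252500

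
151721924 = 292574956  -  140853032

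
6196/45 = 137 + 31/45 = 137.69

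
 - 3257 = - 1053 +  - 2204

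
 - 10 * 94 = -940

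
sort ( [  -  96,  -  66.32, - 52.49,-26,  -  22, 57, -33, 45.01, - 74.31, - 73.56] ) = [  -  96, - 74.31, - 73.56,-66.32, - 52.49, - 33, - 26, - 22, 45.01,57] 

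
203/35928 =203/35928 = 0.01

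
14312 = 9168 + 5144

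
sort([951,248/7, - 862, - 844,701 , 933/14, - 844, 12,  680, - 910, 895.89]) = [ - 910, - 862,  -  844, - 844,12,248/7,933/14 , 680,701,895.89 , 951 ] 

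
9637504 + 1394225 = 11031729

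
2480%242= 60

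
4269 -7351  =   - 3082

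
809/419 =1+390/419 = 1.93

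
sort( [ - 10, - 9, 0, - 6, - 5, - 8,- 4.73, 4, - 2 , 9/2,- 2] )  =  [-10,  -  9,- 8, - 6, - 5, - 4.73, - 2, -2, 0,4,9/2] 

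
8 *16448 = 131584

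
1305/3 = 435=435.00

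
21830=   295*74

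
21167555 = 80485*263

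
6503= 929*7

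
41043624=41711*984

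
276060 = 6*46010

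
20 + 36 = 56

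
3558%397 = 382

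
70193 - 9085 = 61108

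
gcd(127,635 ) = 127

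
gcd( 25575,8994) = 3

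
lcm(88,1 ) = 88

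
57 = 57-0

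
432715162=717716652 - 285001490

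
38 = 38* 1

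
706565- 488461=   218104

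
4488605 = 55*81611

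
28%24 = 4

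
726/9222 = 121/1537= 0.08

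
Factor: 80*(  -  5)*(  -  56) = 2^7 * 5^2* 7^1  =  22400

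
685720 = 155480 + 530240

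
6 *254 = 1524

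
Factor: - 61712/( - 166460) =76/205  =  2^2*5^(- 1 )*19^1*41^( - 1 )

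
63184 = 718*88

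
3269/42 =77 + 5/6  =  77.83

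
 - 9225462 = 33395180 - 42620642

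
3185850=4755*670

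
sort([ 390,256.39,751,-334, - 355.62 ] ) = [ - 355.62, - 334,  256.39,390, 751 ] 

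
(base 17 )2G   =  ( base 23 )24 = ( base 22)26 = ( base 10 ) 50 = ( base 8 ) 62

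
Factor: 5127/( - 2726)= - 2^( - 1)*3^1*29^( - 1)*47^( - 1)*1709^1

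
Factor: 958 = 2^1*479^1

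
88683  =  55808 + 32875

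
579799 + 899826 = 1479625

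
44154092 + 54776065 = 98930157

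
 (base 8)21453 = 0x232b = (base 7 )35151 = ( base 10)9003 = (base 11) 6845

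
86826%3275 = 1676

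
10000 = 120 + 9880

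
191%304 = 191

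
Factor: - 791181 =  - 3^3*29303^1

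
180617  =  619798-439181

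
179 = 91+88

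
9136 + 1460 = 10596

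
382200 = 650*588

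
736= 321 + 415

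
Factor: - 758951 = - 41^1*107^1*173^1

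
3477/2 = 1738+1/2 = 1738.50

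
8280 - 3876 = 4404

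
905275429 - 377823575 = 527451854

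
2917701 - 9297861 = -6380160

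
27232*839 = 22847648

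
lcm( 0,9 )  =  0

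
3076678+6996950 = 10073628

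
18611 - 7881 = 10730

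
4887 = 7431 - 2544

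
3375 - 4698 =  - 1323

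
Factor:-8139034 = -2^1*571^1 * 7127^1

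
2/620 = 1/310 = 0.00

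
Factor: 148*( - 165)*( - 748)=2^4*3^1*5^1*11^2*17^1  *37^1 = 18266160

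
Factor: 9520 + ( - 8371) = 3^1 *383^1= 1149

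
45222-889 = 44333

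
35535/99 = 11845/33=358.94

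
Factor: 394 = 2^1*197^1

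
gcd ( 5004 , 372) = 12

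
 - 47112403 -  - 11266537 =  - 35845866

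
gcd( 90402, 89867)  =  1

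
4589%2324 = 2265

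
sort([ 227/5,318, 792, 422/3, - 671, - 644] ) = [ - 671, - 644,227/5,422/3,318,792]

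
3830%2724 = 1106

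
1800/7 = 1800/7 = 257.14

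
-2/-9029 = 2/9029   =  0.00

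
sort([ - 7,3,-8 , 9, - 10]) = [- 10, - 8, - 7 , 3, 9 ]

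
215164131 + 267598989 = 482763120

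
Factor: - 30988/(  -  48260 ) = 5^( - 1)*19^( - 1) * 61^1 = 61/95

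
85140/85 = 1001 + 11/17 = 1001.65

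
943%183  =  28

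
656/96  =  6+5/6 = 6.83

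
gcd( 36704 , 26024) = 8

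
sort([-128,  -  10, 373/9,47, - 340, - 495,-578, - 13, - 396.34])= [ - 578, -495,  -  396.34,-340,  -  128,- 13, - 10,  373/9,47]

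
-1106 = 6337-7443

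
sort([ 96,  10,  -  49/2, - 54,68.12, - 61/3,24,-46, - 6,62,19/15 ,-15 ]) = [ - 54, - 46, - 49/2, - 61/3, - 15, - 6,19/15, 10, 24,62,68.12, 96]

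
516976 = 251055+265921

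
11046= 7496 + 3550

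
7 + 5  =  12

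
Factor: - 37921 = -13^1*2917^1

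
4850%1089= 494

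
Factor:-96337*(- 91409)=17^1 * 19^1*283^1*96337^1 =8806068833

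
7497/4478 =7497/4478 = 1.67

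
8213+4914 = 13127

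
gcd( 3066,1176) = 42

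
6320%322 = 202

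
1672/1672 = 1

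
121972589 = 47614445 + 74358144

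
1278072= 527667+750405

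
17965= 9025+8940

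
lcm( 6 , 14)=42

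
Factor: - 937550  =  -2^1*5^2*17^1*1103^1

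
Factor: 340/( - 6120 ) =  - 2^ ( - 1)*3^( - 2 ) = - 1/18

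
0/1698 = 0 =0.00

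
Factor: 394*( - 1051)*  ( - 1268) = 2^3 * 197^1*317^1*1051^1 = 525071192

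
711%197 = 120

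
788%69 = 29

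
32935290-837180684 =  - 804245394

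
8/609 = 8/609 = 0.01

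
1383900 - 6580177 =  - 5196277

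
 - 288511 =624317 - 912828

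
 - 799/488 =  - 799/488 = - 1.64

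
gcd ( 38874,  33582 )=6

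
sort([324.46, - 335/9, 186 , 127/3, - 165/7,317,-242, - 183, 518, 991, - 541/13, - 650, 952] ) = [ - 650, - 242, - 183, - 541/13 , - 335/9, - 165/7,  127/3,186,  317, 324.46,518,  952,  991 ]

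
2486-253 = 2233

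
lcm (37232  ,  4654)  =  37232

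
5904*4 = 23616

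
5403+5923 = 11326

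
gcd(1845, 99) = 9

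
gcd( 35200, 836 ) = 44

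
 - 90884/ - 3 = 90884/3=30294.67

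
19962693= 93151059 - 73188366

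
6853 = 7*979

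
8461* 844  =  7141084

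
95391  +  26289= 121680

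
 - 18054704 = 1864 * ( - 9686 )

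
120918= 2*60459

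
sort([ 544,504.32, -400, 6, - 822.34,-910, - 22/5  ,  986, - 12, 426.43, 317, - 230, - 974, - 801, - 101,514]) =[ - 974, - 910, - 822.34 ,-801, -400, - 230, - 101, - 12, - 22/5, 6,317, 426.43, 504.32, 514, 544,986] 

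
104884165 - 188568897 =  - 83684732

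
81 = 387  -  306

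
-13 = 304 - 317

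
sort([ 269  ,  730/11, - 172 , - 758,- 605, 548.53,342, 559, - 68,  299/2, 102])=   [ - 758, - 605, - 172, - 68,  730/11,102,299/2,269,342, 548.53, 559]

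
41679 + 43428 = 85107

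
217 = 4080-3863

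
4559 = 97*47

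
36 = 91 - 55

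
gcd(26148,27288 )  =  12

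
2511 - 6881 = - 4370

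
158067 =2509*63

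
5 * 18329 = 91645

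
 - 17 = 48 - 65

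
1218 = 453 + 765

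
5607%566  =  513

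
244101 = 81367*3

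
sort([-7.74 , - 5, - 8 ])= [ - 8, - 7.74, - 5]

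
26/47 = 26/47 =0.55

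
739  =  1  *739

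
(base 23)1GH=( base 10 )914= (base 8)1622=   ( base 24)1e2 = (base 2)1110010010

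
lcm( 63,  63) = 63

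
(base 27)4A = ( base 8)166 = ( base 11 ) A8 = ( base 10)118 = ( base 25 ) 4I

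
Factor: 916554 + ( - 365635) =17^1*23^1 *1409^1 = 550919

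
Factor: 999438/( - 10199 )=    - 2^1 * 3^1*7^( - 1 )*11^1 * 19^1*31^( - 1) * 47^( -1)*797^1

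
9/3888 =1/432 = 0.00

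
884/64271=884/64271 = 0.01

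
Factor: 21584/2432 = 71/8 = 2^( - 3)*71^1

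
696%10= 6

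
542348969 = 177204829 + 365144140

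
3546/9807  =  1182/3269= 0.36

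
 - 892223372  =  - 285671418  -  606551954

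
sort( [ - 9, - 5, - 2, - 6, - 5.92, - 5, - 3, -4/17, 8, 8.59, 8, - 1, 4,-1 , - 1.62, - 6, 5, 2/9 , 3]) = [ - 9, - 6, - 6,- 5.92, - 5, - 5, - 3, - 2, - 1.62, - 1, - 1, - 4/17,2/9, 3, 4,5, 8,  8,  8.59] 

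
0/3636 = 0 = 0.00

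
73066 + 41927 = 114993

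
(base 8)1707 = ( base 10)967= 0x3C7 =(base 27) 18m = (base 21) 241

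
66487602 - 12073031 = 54414571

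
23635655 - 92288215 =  - 68652560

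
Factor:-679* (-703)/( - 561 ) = -3^(-1 )*7^1  *11^(-1 )*17^( - 1 ) * 19^1*37^1*97^1 = -477337/561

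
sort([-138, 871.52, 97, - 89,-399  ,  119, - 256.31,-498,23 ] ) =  [-498, - 399,-256.31,  -  138, -89, 23,97, 119,871.52]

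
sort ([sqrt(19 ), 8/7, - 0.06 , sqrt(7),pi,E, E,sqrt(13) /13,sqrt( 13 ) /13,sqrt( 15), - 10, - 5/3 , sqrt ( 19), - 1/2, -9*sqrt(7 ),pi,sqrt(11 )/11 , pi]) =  [ - 9*sqrt(7 ), - 10, - 5/3, - 1/2, - 0.06,sqrt(13)/13,sqrt(13)/13,sqrt( 11 )/11, 8/7,sqrt( 7),  E  ,  E,pi, pi,pi,sqrt( 15), sqrt(19),sqrt(19 )] 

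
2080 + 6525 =8605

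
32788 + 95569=128357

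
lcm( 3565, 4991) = 24955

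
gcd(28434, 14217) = 14217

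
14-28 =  - 14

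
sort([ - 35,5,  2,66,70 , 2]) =[ -35 , 2,2,5 , 66,  70 ] 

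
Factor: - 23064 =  - 2^3*3^1 * 31^2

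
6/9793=6/9793 = 0.00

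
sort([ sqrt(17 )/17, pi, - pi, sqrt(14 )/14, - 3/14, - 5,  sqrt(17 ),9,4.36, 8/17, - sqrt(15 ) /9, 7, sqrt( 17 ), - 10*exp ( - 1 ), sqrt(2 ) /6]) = [-5, - 10*exp( - 1), - pi,- sqrt(15 )/9, - 3/14,sqrt( 2)/6,sqrt( 17 ) /17, sqrt(14) /14,8/17, pi,sqrt(17 ), sqrt(17) , 4.36, 7, 9]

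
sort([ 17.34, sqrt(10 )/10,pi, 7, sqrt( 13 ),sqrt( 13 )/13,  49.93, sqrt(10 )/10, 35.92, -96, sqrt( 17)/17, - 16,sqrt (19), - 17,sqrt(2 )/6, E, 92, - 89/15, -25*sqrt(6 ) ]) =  [ - 96 ,  -  25*sqrt( 6 ), - 17, - 16, - 89/15,sqrt(2 )/6, sqrt( 17 ) /17, sqrt(13)/13, sqrt( 10)/10,sqrt( 10 )/10, E, pi, sqrt( 13 )  ,  sqrt(  19 ), 7 , 17.34, 35.92,49.93,92]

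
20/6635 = 4/1327 = 0.00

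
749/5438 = 749/5438 = 0.14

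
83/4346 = 83/4346 = 0.02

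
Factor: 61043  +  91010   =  11^1 * 23^1*601^1=152053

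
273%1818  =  273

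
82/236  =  41/118 = 0.35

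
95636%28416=10388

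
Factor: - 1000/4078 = -2^2*5^3*2039^( - 1 )= - 500/2039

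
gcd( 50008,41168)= 8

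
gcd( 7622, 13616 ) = 74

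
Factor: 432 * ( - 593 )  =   -2^4 * 3^3  *  593^1 = - 256176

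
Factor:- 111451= - 59^1*1889^1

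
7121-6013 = 1108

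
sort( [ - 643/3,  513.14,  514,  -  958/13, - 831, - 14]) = [ - 831, - 643/3, - 958/13, - 14,513.14,514] 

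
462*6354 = 2935548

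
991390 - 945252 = 46138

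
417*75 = 31275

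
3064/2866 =1 + 99/1433 = 1.07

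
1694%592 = 510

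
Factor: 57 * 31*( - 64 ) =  -113088=- 2^6*3^1*19^1*31^1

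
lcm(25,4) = 100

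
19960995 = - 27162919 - -47123914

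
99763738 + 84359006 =184122744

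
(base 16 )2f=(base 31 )1G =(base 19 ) 29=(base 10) 47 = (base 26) 1l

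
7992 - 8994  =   - 1002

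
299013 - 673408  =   - 374395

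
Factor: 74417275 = 5^2*2976691^1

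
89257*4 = 357028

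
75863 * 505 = 38310815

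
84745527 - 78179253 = 6566274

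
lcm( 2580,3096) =15480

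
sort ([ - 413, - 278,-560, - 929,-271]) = [ - 929,-560,-413, - 278, - 271 ] 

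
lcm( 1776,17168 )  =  51504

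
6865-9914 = - 3049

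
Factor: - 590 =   -  2^1*5^1*59^1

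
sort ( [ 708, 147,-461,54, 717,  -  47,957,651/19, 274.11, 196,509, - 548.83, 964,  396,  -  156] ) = [ - 548.83,-461, - 156,-47, 651/19,54,147, 196,274.11, 396,509, 708, 717 , 957 , 964]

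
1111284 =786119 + 325165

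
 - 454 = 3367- 3821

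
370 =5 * 74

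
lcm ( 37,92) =3404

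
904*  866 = 782864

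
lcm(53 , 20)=1060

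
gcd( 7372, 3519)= 1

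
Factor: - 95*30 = -2850 = -2^1*3^1  *5^2*19^1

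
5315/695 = 1063/139 = 7.65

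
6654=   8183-1529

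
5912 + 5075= 10987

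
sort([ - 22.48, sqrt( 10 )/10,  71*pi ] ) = [ - 22.48, sqrt( 10)/10 , 71*pi]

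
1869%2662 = 1869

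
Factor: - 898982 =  - 2^1*7^1*157^1*409^1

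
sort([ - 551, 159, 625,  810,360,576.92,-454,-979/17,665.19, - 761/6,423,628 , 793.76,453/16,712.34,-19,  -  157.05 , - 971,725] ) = [ -971, - 551, - 454, - 157.05, - 761/6,-979/17, - 19,453/16,159,360, 423,576.92,625,628,665.19,712.34,725, 793.76,810 ] 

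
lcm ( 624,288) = 3744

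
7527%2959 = 1609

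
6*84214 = 505284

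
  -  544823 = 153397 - 698220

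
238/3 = 79 + 1/3 = 79.33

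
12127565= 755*16063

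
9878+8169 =18047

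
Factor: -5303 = -5303^1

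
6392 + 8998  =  15390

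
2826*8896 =25140096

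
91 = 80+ 11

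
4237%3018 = 1219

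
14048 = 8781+5267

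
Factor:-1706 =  - 2^1*853^1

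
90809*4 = 363236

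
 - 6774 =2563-9337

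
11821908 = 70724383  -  58902475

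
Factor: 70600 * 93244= 2^5*5^2*353^1 * 23311^1 =6583026400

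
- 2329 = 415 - 2744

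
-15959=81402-97361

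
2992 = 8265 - 5273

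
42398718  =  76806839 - 34408121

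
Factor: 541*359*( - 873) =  - 169553187 = -3^2 *97^1 * 359^1 * 541^1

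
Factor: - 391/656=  - 2^( - 4 ) * 17^1* 23^1*41^( - 1 )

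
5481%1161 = 837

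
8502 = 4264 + 4238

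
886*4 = 3544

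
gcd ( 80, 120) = 40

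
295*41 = 12095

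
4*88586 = 354344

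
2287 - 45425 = - 43138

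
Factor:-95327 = -95327^1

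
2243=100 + 2143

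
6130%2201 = 1728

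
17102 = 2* 8551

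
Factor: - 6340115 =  - 5^1*607^1*2089^1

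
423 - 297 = 126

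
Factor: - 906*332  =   - 300792 = - 2^3*3^1*83^1*151^1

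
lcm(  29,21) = 609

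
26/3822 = 1/147 = 0.01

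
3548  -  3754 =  - 206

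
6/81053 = 6/81053= 0.00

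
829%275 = 4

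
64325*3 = 192975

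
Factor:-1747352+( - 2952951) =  - 23^1*204361^1 = - 4700303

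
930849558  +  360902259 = 1291751817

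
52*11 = 572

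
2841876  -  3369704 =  - 527828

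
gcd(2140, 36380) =2140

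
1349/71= 19 = 19.00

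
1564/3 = 1564/3 = 521.33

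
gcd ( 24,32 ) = 8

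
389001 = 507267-118266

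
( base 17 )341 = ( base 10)936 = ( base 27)17I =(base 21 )22C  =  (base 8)1650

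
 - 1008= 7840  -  8848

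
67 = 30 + 37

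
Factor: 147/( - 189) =-3^(  -  2) * 7^1= -7/9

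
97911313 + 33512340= 131423653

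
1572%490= 102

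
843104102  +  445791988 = 1288896090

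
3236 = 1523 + 1713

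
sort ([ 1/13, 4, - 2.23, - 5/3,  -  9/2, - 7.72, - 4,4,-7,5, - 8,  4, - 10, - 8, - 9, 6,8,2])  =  [ - 10, - 9 ,  -  8, - 8, - 7.72,-7, - 9/2, - 4, -2.23 , - 5/3, 1/13,2, 4 , 4,4, 5,6, 8]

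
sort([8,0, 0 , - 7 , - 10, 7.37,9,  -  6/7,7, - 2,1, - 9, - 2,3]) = [ - 10, - 9, - 7, - 2,-2, - 6/7,0,0 , 1,  3,7,  7.37,8,9 ]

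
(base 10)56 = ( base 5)211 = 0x38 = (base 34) 1m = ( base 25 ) 26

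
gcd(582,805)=1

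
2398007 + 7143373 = 9541380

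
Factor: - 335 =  - 5^1*67^1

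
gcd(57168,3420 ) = 36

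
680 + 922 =1602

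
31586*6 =189516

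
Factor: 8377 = 8377^1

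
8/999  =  8/999  =  0.01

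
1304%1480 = 1304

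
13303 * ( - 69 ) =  -917907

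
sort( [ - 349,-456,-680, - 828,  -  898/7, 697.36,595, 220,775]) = [-828, -680, - 456,  -  349, - 898/7,220,595,  697.36,775 ]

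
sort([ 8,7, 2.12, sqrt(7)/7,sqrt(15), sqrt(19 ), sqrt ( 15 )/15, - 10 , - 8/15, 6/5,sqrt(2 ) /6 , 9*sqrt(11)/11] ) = [ - 10,- 8/15, sqrt(2)/6,sqrt(15 ) /15, sqrt( 7 ) /7,6/5 , 2.12,9*sqrt(11 )/11, sqrt(15) , sqrt(19 ),7,8 ]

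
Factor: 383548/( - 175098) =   -  2^1*3^( - 1)*7^(-1) * 23^1 = -46/21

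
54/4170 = 9/695 = 0.01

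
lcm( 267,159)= 14151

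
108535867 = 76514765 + 32021102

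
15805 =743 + 15062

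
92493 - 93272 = - 779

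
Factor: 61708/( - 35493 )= - 2^2*3^( - 1) * 11831^( - 1) * 15427^1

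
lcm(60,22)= 660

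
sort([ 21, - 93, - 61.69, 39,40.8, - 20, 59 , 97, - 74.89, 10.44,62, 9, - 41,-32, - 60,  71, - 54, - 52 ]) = [ - 93, - 74.89,-61.69, - 60, - 54, - 52, - 41,-32,-20, 9, 10.44,  21, 39 , 40.8, 59, 62 , 71 , 97] 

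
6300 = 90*70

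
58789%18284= 3937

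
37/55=37/55 = 0.67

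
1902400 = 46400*41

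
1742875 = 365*4775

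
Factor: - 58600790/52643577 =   -  2^1 * 3^( - 1) * 5^1*7^( - 1)*17^( - 1)*167^( - 1)*883^ ( - 1 )* 5860079^1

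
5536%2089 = 1358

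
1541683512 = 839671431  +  702012081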